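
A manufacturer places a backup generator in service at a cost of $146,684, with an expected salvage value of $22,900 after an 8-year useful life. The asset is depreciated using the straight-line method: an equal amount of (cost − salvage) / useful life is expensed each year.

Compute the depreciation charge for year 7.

$15,473

Depreciable base = $146,684 − $22,900 = $123,784.
Annual expense = $123,784 / 8 = $15,473.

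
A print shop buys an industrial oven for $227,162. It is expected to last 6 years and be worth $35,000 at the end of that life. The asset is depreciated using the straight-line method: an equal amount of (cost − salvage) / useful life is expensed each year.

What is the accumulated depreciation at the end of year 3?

$96,081

Depreciable base = $227,162 − $35,000 = $192,162.
Annual expense = $192,162 / 6 = $32,027.
End of year 1: book value $195,135.
End of year 2: book value $163,108.
End of year 3: book value $131,081.
Accumulated through year 3 = $227,162 − $131,081 = $96,081.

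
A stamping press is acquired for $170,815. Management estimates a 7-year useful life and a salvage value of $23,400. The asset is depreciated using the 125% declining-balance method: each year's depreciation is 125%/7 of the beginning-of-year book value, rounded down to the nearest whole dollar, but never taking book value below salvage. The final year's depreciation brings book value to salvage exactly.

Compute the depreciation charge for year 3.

Depreciable base = $170,815 − $23,400 = $147,415.
Year 1: ⌊$170,815 × 125%/7⌋ = $30,502. Book value $140,313.
Year 2: ⌊$140,313 × 125%/7⌋ = $25,055. Book value $115,258.
Year 3: ⌊$115,258 × 125%/7⌋ = $20,581. Book value $94,677.

$20,581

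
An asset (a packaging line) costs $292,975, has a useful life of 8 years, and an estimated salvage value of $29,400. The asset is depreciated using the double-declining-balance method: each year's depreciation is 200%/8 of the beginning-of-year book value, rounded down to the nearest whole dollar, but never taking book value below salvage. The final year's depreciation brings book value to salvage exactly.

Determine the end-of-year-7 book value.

Depreciable base = $292,975 − $29,400 = $263,575.
Year 1: ⌊$292,975 × 200%/8⌋ = $73,243. Book value $219,732.
Year 2: ⌊$219,732 × 200%/8⌋ = $54,933. Book value $164,799.
Year 3: ⌊$164,799 × 200%/8⌋ = $41,199. Book value $123,600.
Year 4: ⌊$123,600 × 200%/8⌋ = $30,900. Book value $92,700.
Year 5: ⌊$92,700 × 200%/8⌋ = $23,175. Book value $69,525.
Year 6: ⌊$69,525 × 200%/8⌋ = $17,381. Book value $52,144.
Year 7: ⌊$52,144 × 200%/8⌋ = $13,036. Book value $39,108.

$39,108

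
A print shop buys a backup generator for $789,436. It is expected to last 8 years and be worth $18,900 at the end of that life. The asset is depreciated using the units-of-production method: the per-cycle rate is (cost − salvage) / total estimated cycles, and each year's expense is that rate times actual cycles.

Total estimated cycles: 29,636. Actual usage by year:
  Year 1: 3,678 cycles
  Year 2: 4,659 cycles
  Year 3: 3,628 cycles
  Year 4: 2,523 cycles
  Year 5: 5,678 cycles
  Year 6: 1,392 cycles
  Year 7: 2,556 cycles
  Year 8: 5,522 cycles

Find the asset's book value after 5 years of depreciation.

Depreciable base = $789,436 − $18,900 = $770,536.
Rate = $770,536 / 29,636 cycles = $26 per cycle.
Year 1: 3,678 × $26 = $95,628. Book value $693,808.
Year 2: 4,659 × $26 = $121,134. Book value $572,674.
Year 3: 3,628 × $26 = $94,328. Book value $478,346.
Year 4: 2,523 × $26 = $65,598. Book value $412,748.
Year 5: 5,678 × $26 = $147,628. Book value $265,120.

$265,120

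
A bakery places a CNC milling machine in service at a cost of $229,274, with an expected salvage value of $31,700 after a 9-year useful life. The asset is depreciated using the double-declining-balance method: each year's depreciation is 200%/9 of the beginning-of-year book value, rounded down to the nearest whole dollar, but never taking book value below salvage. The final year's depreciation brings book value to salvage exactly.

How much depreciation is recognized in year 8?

$7,779

Depreciable base = $229,274 − $31,700 = $197,574.
Year 1: ⌊$229,274 × 200%/9⌋ = $50,949. Book value $178,325.
Year 2: ⌊$178,325 × 200%/9⌋ = $39,627. Book value $138,698.
Year 3: ⌊$138,698 × 200%/9⌋ = $30,821. Book value $107,877.
Year 4: ⌊$107,877 × 200%/9⌋ = $23,972. Book value $83,905.
Year 5: ⌊$83,905 × 200%/9⌋ = $18,645. Book value $65,260.
Year 6: ⌊$65,260 × 200%/9⌋ = $14,502. Book value $50,758.
Year 7: ⌊$50,758 × 200%/9⌋ = $11,279. Book value $39,479.
Year 8: ⌊$39,479 × 200%/9⌋ = $8,773, capped at $7,779. Book value $31,700.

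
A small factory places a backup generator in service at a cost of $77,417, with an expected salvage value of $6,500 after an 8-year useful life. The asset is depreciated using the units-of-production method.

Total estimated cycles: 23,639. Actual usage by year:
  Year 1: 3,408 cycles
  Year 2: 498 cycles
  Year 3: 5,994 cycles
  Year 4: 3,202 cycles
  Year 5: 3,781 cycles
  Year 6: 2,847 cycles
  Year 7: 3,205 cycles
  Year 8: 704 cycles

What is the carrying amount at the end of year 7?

Depreciable base = $77,417 − $6,500 = $70,917.
Rate = $70,917 / 23,639 cycles = $3 per cycle.
Year 1: 3,408 × $3 = $10,224. Book value $67,193.
Year 2: 498 × $3 = $1,494. Book value $65,699.
Year 3: 5,994 × $3 = $17,982. Book value $47,717.
Year 4: 3,202 × $3 = $9,606. Book value $38,111.
Year 5: 3,781 × $3 = $11,343. Book value $26,768.
Year 6: 2,847 × $3 = $8,541. Book value $18,227.
Year 7: 3,205 × $3 = $9,615. Book value $8,612.

$8,612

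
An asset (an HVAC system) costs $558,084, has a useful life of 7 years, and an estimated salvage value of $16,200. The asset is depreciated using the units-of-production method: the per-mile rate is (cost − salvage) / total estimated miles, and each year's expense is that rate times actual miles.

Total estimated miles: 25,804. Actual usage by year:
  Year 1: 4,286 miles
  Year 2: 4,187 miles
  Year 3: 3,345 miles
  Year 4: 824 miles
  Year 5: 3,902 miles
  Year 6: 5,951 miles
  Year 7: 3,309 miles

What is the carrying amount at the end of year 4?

Depreciable base = $558,084 − $16,200 = $541,884.
Rate = $541,884 / 25,804 miles = $21 per mile.
Year 1: 4,286 × $21 = $90,006. Book value $468,078.
Year 2: 4,187 × $21 = $87,927. Book value $380,151.
Year 3: 3,345 × $21 = $70,245. Book value $309,906.
Year 4: 824 × $21 = $17,304. Book value $292,602.

$292,602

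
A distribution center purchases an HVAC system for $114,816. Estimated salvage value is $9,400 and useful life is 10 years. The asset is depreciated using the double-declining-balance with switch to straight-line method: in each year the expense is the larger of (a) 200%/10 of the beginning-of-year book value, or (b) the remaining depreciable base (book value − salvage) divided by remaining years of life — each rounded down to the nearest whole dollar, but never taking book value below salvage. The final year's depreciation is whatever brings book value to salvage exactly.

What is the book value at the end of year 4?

$47,030

Depreciable base = $114,816 − $9,400 = $105,416.
Year 1: DB = ⌊$114,816 × 200%/10⌋ = $22,963; SL = ⌊$105,416/10⌋ = $10,541 → take DB $22,963. Book value $91,853.
Year 2: DB = ⌊$91,853 × 200%/10⌋ = $18,370; SL = ⌊$82,453/9⌋ = $9,161 → take DB $18,370. Book value $73,483.
Year 3: DB = ⌊$73,483 × 200%/10⌋ = $14,696; SL = ⌊$64,083/8⌋ = $8,010 → take DB $14,696. Book value $58,787.
Year 4: DB = ⌊$58,787 × 200%/10⌋ = $11,757; SL = ⌊$49,387/7⌋ = $7,055 → take DB $11,757. Book value $47,030.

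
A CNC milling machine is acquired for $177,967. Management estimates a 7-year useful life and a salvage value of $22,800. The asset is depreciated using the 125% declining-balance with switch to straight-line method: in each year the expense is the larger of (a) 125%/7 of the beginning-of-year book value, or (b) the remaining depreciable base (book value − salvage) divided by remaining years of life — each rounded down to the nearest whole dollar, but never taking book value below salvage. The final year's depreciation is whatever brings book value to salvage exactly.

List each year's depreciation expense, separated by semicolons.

Depreciable base = $177,967 − $22,800 = $155,167.
Year 1: DB = ⌊$177,967 × 125%/7⌋ = $31,779; SL = ⌊$155,167/7⌋ = $22,166 → take DB $31,779. Book value $146,188.
Year 2: DB = ⌊$146,188 × 125%/7⌋ = $26,105; SL = ⌊$123,388/6⌋ = $20,564 → take DB $26,105. Book value $120,083.
Year 3: DB = ⌊$120,083 × 125%/7⌋ = $21,443; SL = ⌊$97,283/5⌋ = $19,456 → take DB $21,443. Book value $98,640.
Year 4: DB = ⌊$98,640 × 125%/7⌋ = $17,614; SL = ⌊$75,840/4⌋ = $18,960 → take SL $18,960. Book value $79,680.
Year 5: DB = ⌊$79,680 × 125%/7⌋ = $14,228; SL = ⌊$56,880/3⌋ = $18,960 → take SL $18,960. Book value $60,720.
Year 6: DB = ⌊$60,720 × 125%/7⌋ = $10,842; SL = ⌊$37,920/2⌋ = $18,960 → take SL $18,960. Book value $41,760.
Year 7 (final): $41,760 − $22,800 = $18,960. Book value $22,800.

$31,779; $26,105; $21,443; $18,960; $18,960; $18,960; $18,960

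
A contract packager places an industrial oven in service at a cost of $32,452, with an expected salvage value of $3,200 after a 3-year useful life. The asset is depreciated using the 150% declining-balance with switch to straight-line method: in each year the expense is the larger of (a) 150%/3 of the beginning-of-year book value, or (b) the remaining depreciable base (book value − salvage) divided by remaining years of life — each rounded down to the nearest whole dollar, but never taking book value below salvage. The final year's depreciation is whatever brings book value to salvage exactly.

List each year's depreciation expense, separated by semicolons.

Depreciable base = $32,452 − $3,200 = $29,252.
Year 1: DB = ⌊$32,452 × 150%/3⌋ = $16,226; SL = ⌊$29,252/3⌋ = $9,750 → take DB $16,226. Book value $16,226.
Year 2: DB = ⌊$16,226 × 150%/3⌋ = $8,113; SL = ⌊$13,026/2⌋ = $6,513 → take DB $8,113. Book value $8,113.
Year 3 (final): $8,113 − $3,200 = $4,913. Book value $3,200.

$16,226; $8,113; $4,913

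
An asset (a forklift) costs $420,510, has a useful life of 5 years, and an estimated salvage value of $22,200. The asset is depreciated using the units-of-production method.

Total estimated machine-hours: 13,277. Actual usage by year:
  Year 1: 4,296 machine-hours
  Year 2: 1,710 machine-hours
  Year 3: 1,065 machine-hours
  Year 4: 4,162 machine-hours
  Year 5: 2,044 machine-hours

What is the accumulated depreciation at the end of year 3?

$212,130

Depreciable base = $420,510 − $22,200 = $398,310.
Rate = $398,310 / 13,277 machine-hours = $30 per machine-hour.
Year 1: 4,296 × $30 = $128,880. Book value $291,630.
Year 2: 1,710 × $30 = $51,300. Book value $240,330.
Year 3: 1,065 × $30 = $31,950. Book value $208,380.
Accumulated through year 3 = $420,510 − $208,380 = $212,130.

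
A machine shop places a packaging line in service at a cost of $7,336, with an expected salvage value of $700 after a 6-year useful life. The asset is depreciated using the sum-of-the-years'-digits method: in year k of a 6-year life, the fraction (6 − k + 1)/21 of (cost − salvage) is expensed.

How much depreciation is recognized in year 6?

Depreciable base = $7,336 − $700 = $6,636.
Sum of the years' digits = 6+5+4+3+2+1 = 21.
Year 1: $6,636 × 6/21 = $1,896. Book value $5,440.
Year 2: $6,636 × 5/21 = $1,580. Book value $3,860.
Year 3: $6,636 × 4/21 = $1,264. Book value $2,596.
Year 4: $6,636 × 3/21 = $948. Book value $1,648.
Year 5: $6,636 × 2/21 = $632. Book value $1,016.
Year 6: $6,636 × 1/21 = $316. Book value $700.

$316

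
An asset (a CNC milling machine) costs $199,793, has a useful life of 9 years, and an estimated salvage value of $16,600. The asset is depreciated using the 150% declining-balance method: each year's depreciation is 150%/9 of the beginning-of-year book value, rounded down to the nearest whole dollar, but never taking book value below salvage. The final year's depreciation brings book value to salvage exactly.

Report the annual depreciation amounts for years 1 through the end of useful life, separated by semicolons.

Depreciable base = $199,793 − $16,600 = $183,193.
Year 1: ⌊$199,793 × 150%/9⌋ = $33,298. Book value $166,495.
Year 2: ⌊$166,495 × 150%/9⌋ = $27,749. Book value $138,746.
Year 3: ⌊$138,746 × 150%/9⌋ = $23,124. Book value $115,622.
Year 4: ⌊$115,622 × 150%/9⌋ = $19,270. Book value $96,352.
Year 5: ⌊$96,352 × 150%/9⌋ = $16,058. Book value $80,294.
Year 6: ⌊$80,294 × 150%/9⌋ = $13,382. Book value $66,912.
Year 7: ⌊$66,912 × 150%/9⌋ = $11,152. Book value $55,760.
Year 8: ⌊$55,760 × 150%/9⌋ = $9,293. Book value $46,467.
Year 9 (final): $46,467 − $16,600 = $29,867. Book value $16,600.

$33,298; $27,749; $23,124; $19,270; $16,058; $13,382; $11,152; $9,293; $29,867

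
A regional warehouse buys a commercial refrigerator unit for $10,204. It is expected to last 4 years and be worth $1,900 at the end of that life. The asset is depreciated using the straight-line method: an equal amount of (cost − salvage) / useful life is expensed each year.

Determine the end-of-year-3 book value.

Depreciable base = $10,204 − $1,900 = $8,304.
Annual expense = $8,304 / 4 = $2,076.
End of year 1: book value $8,128.
End of year 2: book value $6,052.
End of year 3: book value $3,976.

$3,976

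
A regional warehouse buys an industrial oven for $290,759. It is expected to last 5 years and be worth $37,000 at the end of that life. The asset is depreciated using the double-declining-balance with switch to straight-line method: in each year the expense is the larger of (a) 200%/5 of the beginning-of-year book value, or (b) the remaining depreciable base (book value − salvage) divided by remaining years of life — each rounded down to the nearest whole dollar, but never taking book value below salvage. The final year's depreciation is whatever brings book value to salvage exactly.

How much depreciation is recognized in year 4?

Depreciable base = $290,759 − $37,000 = $253,759.
Year 1: DB = ⌊$290,759 × 200%/5⌋ = $116,303; SL = ⌊$253,759/5⌋ = $50,751 → take DB $116,303. Book value $174,456.
Year 2: DB = ⌊$174,456 × 200%/5⌋ = $69,782; SL = ⌊$137,456/4⌋ = $34,364 → take DB $69,782. Book value $104,674.
Year 3: DB = ⌊$104,674 × 200%/5⌋ = $41,869; SL = ⌊$67,674/3⌋ = $22,558 → take DB $41,869. Book value $62,805.
Year 4: DB = ⌊$62,805 × 200%/5⌋ = $25,122; SL = ⌊$25,805/2⌋ = $12,902 → take DB $25,122. Book value $37,683.

$25,122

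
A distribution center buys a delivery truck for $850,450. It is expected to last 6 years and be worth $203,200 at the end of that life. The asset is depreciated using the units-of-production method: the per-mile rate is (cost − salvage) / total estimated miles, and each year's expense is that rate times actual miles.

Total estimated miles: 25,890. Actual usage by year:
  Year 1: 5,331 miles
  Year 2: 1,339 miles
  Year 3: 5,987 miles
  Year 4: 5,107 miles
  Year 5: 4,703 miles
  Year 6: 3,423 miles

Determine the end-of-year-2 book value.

$683,700

Depreciable base = $850,450 − $203,200 = $647,250.
Rate = $647,250 / 25,890 miles = $25 per mile.
Year 1: 5,331 × $25 = $133,275. Book value $717,175.
Year 2: 1,339 × $25 = $33,475. Book value $683,700.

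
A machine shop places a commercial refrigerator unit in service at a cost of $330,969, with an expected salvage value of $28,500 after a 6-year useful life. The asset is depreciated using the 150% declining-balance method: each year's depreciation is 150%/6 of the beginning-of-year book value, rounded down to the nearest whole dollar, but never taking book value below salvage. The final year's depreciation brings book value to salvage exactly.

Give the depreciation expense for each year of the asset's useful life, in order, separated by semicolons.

Depreciable base = $330,969 − $28,500 = $302,469.
Year 1: ⌊$330,969 × 150%/6⌋ = $82,742. Book value $248,227.
Year 2: ⌊$248,227 × 150%/6⌋ = $62,056. Book value $186,171.
Year 3: ⌊$186,171 × 150%/6⌋ = $46,542. Book value $139,629.
Year 4: ⌊$139,629 × 150%/6⌋ = $34,907. Book value $104,722.
Year 5: ⌊$104,722 × 150%/6⌋ = $26,180. Book value $78,542.
Year 6 (final): $78,542 − $28,500 = $50,042. Book value $28,500.

$82,742; $62,056; $46,542; $34,907; $26,180; $50,042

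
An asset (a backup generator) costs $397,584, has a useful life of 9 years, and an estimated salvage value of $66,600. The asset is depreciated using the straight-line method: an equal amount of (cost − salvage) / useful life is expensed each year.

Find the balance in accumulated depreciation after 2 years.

Depreciable base = $397,584 − $66,600 = $330,984.
Annual expense = $330,984 / 9 = $36,776.
End of year 1: book value $360,808.
End of year 2: book value $324,032.
Accumulated through year 2 = $397,584 − $324,032 = $73,552.

$73,552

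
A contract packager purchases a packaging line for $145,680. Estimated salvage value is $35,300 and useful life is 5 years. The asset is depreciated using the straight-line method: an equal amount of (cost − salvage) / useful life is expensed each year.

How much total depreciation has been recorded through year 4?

Depreciable base = $145,680 − $35,300 = $110,380.
Annual expense = $110,380 / 5 = $22,076.
End of year 1: book value $123,604.
End of year 2: book value $101,528.
End of year 3: book value $79,452.
End of year 4: book value $57,376.
Accumulated through year 4 = $145,680 − $57,376 = $88,304.

$88,304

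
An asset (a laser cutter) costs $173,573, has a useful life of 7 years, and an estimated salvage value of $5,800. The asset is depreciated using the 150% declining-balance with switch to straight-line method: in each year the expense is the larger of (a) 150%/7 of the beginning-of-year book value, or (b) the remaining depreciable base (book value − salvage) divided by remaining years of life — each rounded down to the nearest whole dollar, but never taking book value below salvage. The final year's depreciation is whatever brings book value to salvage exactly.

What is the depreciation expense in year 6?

$19,599

Depreciable base = $173,573 − $5,800 = $167,773.
Year 1: DB = ⌊$173,573 × 150%/7⌋ = $37,194; SL = ⌊$167,773/7⌋ = $23,967 → take DB $37,194. Book value $136,379.
Year 2: DB = ⌊$136,379 × 150%/7⌋ = $29,224; SL = ⌊$130,579/6⌋ = $21,763 → take DB $29,224. Book value $107,155.
Year 3: DB = ⌊$107,155 × 150%/7⌋ = $22,961; SL = ⌊$101,355/5⌋ = $20,271 → take DB $22,961. Book value $84,194.
Year 4: DB = ⌊$84,194 × 150%/7⌋ = $18,041; SL = ⌊$78,394/4⌋ = $19,598 → take SL $19,598. Book value $64,596.
Year 5: DB = ⌊$64,596 × 150%/7⌋ = $13,842; SL = ⌊$58,796/3⌋ = $19,598 → take SL $19,598. Book value $44,998.
Year 6: DB = ⌊$44,998 × 150%/7⌋ = $9,642; SL = ⌊$39,198/2⌋ = $19,599 → take SL $19,599. Book value $25,399.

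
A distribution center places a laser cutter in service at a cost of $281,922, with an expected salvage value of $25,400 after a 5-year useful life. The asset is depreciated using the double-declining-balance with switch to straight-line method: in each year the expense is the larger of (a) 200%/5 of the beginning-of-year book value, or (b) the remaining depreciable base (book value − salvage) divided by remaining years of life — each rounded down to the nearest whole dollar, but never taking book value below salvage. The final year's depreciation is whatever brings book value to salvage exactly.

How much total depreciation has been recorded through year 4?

Depreciable base = $281,922 − $25,400 = $256,522.
Year 1: DB = ⌊$281,922 × 200%/5⌋ = $112,768; SL = ⌊$256,522/5⌋ = $51,304 → take DB $112,768. Book value $169,154.
Year 2: DB = ⌊$169,154 × 200%/5⌋ = $67,661; SL = ⌊$143,754/4⌋ = $35,938 → take DB $67,661. Book value $101,493.
Year 3: DB = ⌊$101,493 × 200%/5⌋ = $40,597; SL = ⌊$76,093/3⌋ = $25,364 → take DB $40,597. Book value $60,896.
Year 4: DB = ⌊$60,896 × 200%/5⌋ = $24,358; SL = ⌊$35,496/2⌋ = $17,748 → take DB $24,358. Book value $36,538.
Accumulated through year 4 = $281,922 − $36,538 = $245,384.

$245,384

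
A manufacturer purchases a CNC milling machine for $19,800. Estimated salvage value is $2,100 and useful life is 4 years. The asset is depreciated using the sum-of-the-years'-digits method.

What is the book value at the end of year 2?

Depreciable base = $19,800 − $2,100 = $17,700.
Sum of the years' digits = 4+3+2+1 = 10.
Year 1: $17,700 × 4/10 = $7,080. Book value $12,720.
Year 2: $17,700 × 3/10 = $5,310. Book value $7,410.

$7,410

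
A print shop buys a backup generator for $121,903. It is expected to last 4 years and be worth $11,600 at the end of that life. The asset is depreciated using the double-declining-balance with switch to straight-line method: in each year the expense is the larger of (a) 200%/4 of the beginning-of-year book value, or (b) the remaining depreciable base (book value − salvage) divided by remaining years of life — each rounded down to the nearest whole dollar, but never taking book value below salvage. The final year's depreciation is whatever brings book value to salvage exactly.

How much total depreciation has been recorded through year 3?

Depreciable base = $121,903 − $11,600 = $110,303.
Year 1: DB = ⌊$121,903 × 200%/4⌋ = $60,951; SL = ⌊$110,303/4⌋ = $27,575 → take DB $60,951. Book value $60,952.
Year 2: DB = ⌊$60,952 × 200%/4⌋ = $30,476; SL = ⌊$49,352/3⌋ = $16,450 → take DB $30,476. Book value $30,476.
Year 3: DB = ⌊$30,476 × 200%/4⌋ = $15,238; SL = ⌊$18,876/2⌋ = $9,438 → take DB $15,238. Book value $15,238.
Accumulated through year 3 = $121,903 − $15,238 = $106,665.

$106,665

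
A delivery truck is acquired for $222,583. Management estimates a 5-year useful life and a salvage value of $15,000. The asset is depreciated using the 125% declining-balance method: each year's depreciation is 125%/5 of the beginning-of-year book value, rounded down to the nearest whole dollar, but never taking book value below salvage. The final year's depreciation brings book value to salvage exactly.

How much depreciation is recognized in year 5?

Depreciable base = $222,583 − $15,000 = $207,583.
Year 1: ⌊$222,583 × 125%/5⌋ = $55,645. Book value $166,938.
Year 2: ⌊$166,938 × 125%/5⌋ = $41,734. Book value $125,204.
Year 3: ⌊$125,204 × 125%/5⌋ = $31,301. Book value $93,903.
Year 4: ⌊$93,903 × 125%/5⌋ = $23,475. Book value $70,428.
Year 5 (final): $70,428 − $15,000 = $55,428. Book value $15,000.

$55,428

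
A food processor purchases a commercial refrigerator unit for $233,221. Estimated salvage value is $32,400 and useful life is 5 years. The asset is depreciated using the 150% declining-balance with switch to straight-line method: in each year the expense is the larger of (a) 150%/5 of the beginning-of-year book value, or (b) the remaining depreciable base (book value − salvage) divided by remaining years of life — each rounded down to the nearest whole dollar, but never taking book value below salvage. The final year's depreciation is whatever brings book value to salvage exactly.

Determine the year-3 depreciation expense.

$34,283

Depreciable base = $233,221 − $32,400 = $200,821.
Year 1: DB = ⌊$233,221 × 150%/5⌋ = $69,966; SL = ⌊$200,821/5⌋ = $40,164 → take DB $69,966. Book value $163,255.
Year 2: DB = ⌊$163,255 × 150%/5⌋ = $48,976; SL = ⌊$130,855/4⌋ = $32,713 → take DB $48,976. Book value $114,279.
Year 3: DB = ⌊$114,279 × 150%/5⌋ = $34,283; SL = ⌊$81,879/3⌋ = $27,293 → take DB $34,283. Book value $79,996.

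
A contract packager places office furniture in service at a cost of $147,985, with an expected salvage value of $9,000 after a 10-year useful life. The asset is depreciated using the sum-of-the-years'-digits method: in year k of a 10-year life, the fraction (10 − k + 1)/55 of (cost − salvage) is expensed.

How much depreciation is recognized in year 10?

$2,527

Depreciable base = $147,985 − $9,000 = $138,985.
Sum of the years' digits = 10+9+8+7+6+5+4+3+2+1 = 55.
Year 1: $138,985 × 10/55 = $25,270. Book value $122,715.
Year 2: $138,985 × 9/55 = $22,743. Book value $99,972.
Year 3: $138,985 × 8/55 = $20,216. Book value $79,756.
Year 4: $138,985 × 7/55 = $17,689. Book value $62,067.
Year 5: $138,985 × 6/55 = $15,162. Book value $46,905.
Year 6: $138,985 × 5/55 = $12,635. Book value $34,270.
Year 7: $138,985 × 4/55 = $10,108. Book value $24,162.
Year 8: $138,985 × 3/55 = $7,581. Book value $16,581.
Year 9: $138,985 × 2/55 = $5,054. Book value $11,527.
Year 10: $138,985 × 1/55 = $2,527. Book value $9,000.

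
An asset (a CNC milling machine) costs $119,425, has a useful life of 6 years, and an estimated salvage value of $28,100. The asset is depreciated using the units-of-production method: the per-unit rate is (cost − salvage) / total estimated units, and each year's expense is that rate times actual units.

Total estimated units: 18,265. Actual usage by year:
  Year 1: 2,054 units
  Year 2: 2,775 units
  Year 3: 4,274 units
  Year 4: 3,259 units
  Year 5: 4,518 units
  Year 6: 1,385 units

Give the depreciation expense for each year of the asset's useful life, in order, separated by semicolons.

Depreciable base = $119,425 − $28,100 = $91,325.
Rate = $91,325 / 18,265 units = $5 per unit.
Year 1: 2,054 × $5 = $10,270. Book value $109,155.
Year 2: 2,775 × $5 = $13,875. Book value $95,280.
Year 3: 4,274 × $5 = $21,370. Book value $73,910.
Year 4: 3,259 × $5 = $16,295. Book value $57,615.
Year 5: 4,518 × $5 = $22,590. Book value $35,025.
Year 6: 1,385 × $5 = $6,925. Book value $28,100.

$10,270; $13,875; $21,370; $16,295; $22,590; $6,925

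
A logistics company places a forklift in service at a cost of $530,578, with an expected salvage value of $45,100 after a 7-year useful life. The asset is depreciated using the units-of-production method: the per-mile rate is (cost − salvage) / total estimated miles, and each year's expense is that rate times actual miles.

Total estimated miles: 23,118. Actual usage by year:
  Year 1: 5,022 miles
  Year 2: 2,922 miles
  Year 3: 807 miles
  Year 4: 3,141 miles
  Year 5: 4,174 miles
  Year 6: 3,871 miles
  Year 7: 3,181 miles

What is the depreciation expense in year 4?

$65,961

Depreciable base = $530,578 − $45,100 = $485,478.
Rate = $485,478 / 23,118 miles = $21 per mile.
Year 1: 5,022 × $21 = $105,462. Book value $425,116.
Year 2: 2,922 × $21 = $61,362. Book value $363,754.
Year 3: 807 × $21 = $16,947. Book value $346,807.
Year 4: 3,141 × $21 = $65,961. Book value $280,846.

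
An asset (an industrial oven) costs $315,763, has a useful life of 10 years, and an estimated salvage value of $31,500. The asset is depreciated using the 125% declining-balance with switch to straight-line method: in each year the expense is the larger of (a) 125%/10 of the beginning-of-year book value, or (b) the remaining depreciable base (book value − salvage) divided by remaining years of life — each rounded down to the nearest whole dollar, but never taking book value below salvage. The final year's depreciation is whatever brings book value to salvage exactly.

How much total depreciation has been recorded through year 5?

Depreciable base = $315,763 − $31,500 = $284,263.
Year 1: DB = ⌊$315,763 × 125%/10⌋ = $39,470; SL = ⌊$284,263/10⌋ = $28,426 → take DB $39,470. Book value $276,293.
Year 2: DB = ⌊$276,293 × 125%/10⌋ = $34,536; SL = ⌊$244,793/9⌋ = $27,199 → take DB $34,536. Book value $241,757.
Year 3: DB = ⌊$241,757 × 125%/10⌋ = $30,219; SL = ⌊$210,257/8⌋ = $26,282 → take DB $30,219. Book value $211,538.
Year 4: DB = ⌊$211,538 × 125%/10⌋ = $26,442; SL = ⌊$180,038/7⌋ = $25,719 → take DB $26,442. Book value $185,096.
Year 5: DB = ⌊$185,096 × 125%/10⌋ = $23,137; SL = ⌊$153,596/6⌋ = $25,599 → take SL $25,599. Book value $159,497.
Accumulated through year 5 = $315,763 − $159,497 = $156,266.

$156,266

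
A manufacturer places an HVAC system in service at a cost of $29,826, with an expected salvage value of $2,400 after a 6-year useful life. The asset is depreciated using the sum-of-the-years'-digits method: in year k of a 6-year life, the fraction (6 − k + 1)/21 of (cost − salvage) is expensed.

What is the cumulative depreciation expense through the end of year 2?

Depreciable base = $29,826 − $2,400 = $27,426.
Sum of the years' digits = 6+5+4+3+2+1 = 21.
Year 1: $27,426 × 6/21 = $7,836. Book value $21,990.
Year 2: $27,426 × 5/21 = $6,530. Book value $15,460.
Accumulated through year 2 = $29,826 − $15,460 = $14,366.

$14,366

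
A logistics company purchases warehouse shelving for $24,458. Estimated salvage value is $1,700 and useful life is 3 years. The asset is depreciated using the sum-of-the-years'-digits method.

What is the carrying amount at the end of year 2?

$5,493

Depreciable base = $24,458 − $1,700 = $22,758.
Sum of the years' digits = 3+2+1 = 6.
Year 1: $22,758 × 3/6 = $11,379. Book value $13,079.
Year 2: $22,758 × 2/6 = $7,586. Book value $5,493.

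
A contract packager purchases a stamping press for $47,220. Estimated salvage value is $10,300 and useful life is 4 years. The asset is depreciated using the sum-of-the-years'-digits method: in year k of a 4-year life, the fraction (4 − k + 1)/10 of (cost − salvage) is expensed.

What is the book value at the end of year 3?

Depreciable base = $47,220 − $10,300 = $36,920.
Sum of the years' digits = 4+3+2+1 = 10.
Year 1: $36,920 × 4/10 = $14,768. Book value $32,452.
Year 2: $36,920 × 3/10 = $11,076. Book value $21,376.
Year 3: $36,920 × 2/10 = $7,384. Book value $13,992.

$13,992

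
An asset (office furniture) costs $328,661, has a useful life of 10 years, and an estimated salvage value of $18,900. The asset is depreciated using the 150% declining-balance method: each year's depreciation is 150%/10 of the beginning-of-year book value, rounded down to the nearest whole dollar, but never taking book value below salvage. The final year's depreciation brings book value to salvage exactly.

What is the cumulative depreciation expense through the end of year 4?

Depreciable base = $328,661 − $18,900 = $309,761.
Year 1: ⌊$328,661 × 150%/10⌋ = $49,299. Book value $279,362.
Year 2: ⌊$279,362 × 150%/10⌋ = $41,904. Book value $237,458.
Year 3: ⌊$237,458 × 150%/10⌋ = $35,618. Book value $201,840.
Year 4: ⌊$201,840 × 150%/10⌋ = $30,276. Book value $171,564.
Accumulated through year 4 = $328,661 − $171,564 = $157,097.

$157,097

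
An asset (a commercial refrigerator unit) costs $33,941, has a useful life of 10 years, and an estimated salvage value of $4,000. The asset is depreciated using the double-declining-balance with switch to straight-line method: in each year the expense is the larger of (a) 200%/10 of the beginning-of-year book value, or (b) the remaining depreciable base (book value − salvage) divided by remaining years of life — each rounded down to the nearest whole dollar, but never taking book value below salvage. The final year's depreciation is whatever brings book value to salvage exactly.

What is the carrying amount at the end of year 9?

$4,557

Depreciable base = $33,941 − $4,000 = $29,941.
Year 1: DB = ⌊$33,941 × 200%/10⌋ = $6,788; SL = ⌊$29,941/10⌋ = $2,994 → take DB $6,788. Book value $27,153.
Year 2: DB = ⌊$27,153 × 200%/10⌋ = $5,430; SL = ⌊$23,153/9⌋ = $2,572 → take DB $5,430. Book value $21,723.
Year 3: DB = ⌊$21,723 × 200%/10⌋ = $4,344; SL = ⌊$17,723/8⌋ = $2,215 → take DB $4,344. Book value $17,379.
Year 4: DB = ⌊$17,379 × 200%/10⌋ = $3,475; SL = ⌊$13,379/7⌋ = $1,911 → take DB $3,475. Book value $13,904.
Year 5: DB = ⌊$13,904 × 200%/10⌋ = $2,780; SL = ⌊$9,904/6⌋ = $1,650 → take DB $2,780. Book value $11,124.
Year 6: DB = ⌊$11,124 × 200%/10⌋ = $2,224; SL = ⌊$7,124/5⌋ = $1,424 → take DB $2,224. Book value $8,900.
Year 7: DB = ⌊$8,900 × 200%/10⌋ = $1,780; SL = ⌊$4,900/4⌋ = $1,225 → take DB $1,780. Book value $7,120.
Year 8: DB = ⌊$7,120 × 200%/10⌋ = $1,424; SL = ⌊$3,120/3⌋ = $1,040 → take DB $1,424. Book value $5,696.
Year 9: DB = ⌊$5,696 × 200%/10⌋ = $1,139; SL = ⌊$1,696/2⌋ = $848 → take DB $1,139. Book value $4,557.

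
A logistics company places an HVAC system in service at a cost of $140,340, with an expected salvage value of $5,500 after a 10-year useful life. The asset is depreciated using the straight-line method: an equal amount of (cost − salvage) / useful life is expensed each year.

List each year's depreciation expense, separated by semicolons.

Depreciable base = $140,340 − $5,500 = $134,840.
Annual expense = $134,840 / 10 = $13,484.
End of year 1: book value $126,856.
End of year 2: book value $113,372.
End of year 3: book value $99,888.
End of year 4: book value $86,404.
End of year 5: book value $72,920.
End of year 6: book value $59,436.
End of year 7: book value $45,952.
End of year 8: book value $32,468.
End of year 9: book value $18,984.
End of year 10: book value $5,500.

$13,484; $13,484; $13,484; $13,484; $13,484; $13,484; $13,484; $13,484; $13,484; $13,484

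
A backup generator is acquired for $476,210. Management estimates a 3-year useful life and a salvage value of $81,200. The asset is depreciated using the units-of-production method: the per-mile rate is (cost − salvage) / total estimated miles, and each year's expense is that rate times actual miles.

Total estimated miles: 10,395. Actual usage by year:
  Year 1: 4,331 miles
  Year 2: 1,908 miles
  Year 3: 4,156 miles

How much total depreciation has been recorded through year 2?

Depreciable base = $476,210 − $81,200 = $395,010.
Rate = $395,010 / 10,395 miles = $38 per mile.
Year 1: 4,331 × $38 = $164,578. Book value $311,632.
Year 2: 1,908 × $38 = $72,504. Book value $239,128.
Accumulated through year 2 = $476,210 − $239,128 = $237,082.

$237,082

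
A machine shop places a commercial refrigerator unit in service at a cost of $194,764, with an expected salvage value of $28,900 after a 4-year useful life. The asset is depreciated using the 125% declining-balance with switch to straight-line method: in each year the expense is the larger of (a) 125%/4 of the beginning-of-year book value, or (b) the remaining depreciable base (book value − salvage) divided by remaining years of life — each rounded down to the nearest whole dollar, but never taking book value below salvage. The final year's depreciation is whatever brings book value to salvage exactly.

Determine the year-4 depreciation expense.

$31,579

Depreciable base = $194,764 − $28,900 = $165,864.
Year 1: DB = ⌊$194,764 × 125%/4⌋ = $60,863; SL = ⌊$165,864/4⌋ = $41,466 → take DB $60,863. Book value $133,901.
Year 2: DB = ⌊$133,901 × 125%/4⌋ = $41,844; SL = ⌊$105,001/3⌋ = $35,000 → take DB $41,844. Book value $92,057.
Year 3: DB = ⌊$92,057 × 125%/4⌋ = $28,767; SL = ⌊$63,157/2⌋ = $31,578 → take SL $31,578. Book value $60,479.
Year 4 (final): $60,479 − $28,900 = $31,579. Book value $28,900.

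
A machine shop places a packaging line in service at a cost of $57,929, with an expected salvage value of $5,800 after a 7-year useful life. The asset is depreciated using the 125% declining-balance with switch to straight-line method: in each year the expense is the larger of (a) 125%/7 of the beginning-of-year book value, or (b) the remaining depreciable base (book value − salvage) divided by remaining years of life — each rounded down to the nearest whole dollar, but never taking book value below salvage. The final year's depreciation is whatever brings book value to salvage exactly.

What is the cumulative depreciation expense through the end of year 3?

$25,821

Depreciable base = $57,929 − $5,800 = $52,129.
Year 1: DB = ⌊$57,929 × 125%/7⌋ = $10,344; SL = ⌊$52,129/7⌋ = $7,447 → take DB $10,344. Book value $47,585.
Year 2: DB = ⌊$47,585 × 125%/7⌋ = $8,497; SL = ⌊$41,785/6⌋ = $6,964 → take DB $8,497. Book value $39,088.
Year 3: DB = ⌊$39,088 × 125%/7⌋ = $6,980; SL = ⌊$33,288/5⌋ = $6,657 → take DB $6,980. Book value $32,108.
Accumulated through year 3 = $57,929 − $32,108 = $25,821.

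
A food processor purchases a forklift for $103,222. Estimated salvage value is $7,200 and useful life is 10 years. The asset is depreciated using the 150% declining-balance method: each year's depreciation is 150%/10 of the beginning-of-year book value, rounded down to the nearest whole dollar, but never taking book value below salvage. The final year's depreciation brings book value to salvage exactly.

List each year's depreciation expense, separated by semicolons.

Depreciable base = $103,222 − $7,200 = $96,022.
Year 1: ⌊$103,222 × 150%/10⌋ = $15,483. Book value $87,739.
Year 2: ⌊$87,739 × 150%/10⌋ = $13,160. Book value $74,579.
Year 3: ⌊$74,579 × 150%/10⌋ = $11,186. Book value $63,393.
Year 4: ⌊$63,393 × 150%/10⌋ = $9,508. Book value $53,885.
Year 5: ⌊$53,885 × 150%/10⌋ = $8,082. Book value $45,803.
Year 6: ⌊$45,803 × 150%/10⌋ = $6,870. Book value $38,933.
Year 7: ⌊$38,933 × 150%/10⌋ = $5,839. Book value $33,094.
Year 8: ⌊$33,094 × 150%/10⌋ = $4,964. Book value $28,130.
Year 9: ⌊$28,130 × 150%/10⌋ = $4,219. Book value $23,911.
Year 10 (final): $23,911 − $7,200 = $16,711. Book value $7,200.

$15,483; $13,160; $11,186; $9,508; $8,082; $6,870; $5,839; $4,964; $4,219; $16,711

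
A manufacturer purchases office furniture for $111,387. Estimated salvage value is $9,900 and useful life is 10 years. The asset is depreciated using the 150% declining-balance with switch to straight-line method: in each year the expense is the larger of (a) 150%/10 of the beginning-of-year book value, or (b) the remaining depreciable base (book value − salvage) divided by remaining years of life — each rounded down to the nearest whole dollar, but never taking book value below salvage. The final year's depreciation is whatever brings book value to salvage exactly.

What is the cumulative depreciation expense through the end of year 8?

$85,677

Depreciable base = $111,387 − $9,900 = $101,487.
Year 1: DB = ⌊$111,387 × 150%/10⌋ = $16,708; SL = ⌊$101,487/10⌋ = $10,148 → take DB $16,708. Book value $94,679.
Year 2: DB = ⌊$94,679 × 150%/10⌋ = $14,201; SL = ⌊$84,779/9⌋ = $9,419 → take DB $14,201. Book value $80,478.
Year 3: DB = ⌊$80,478 × 150%/10⌋ = $12,071; SL = ⌊$70,578/8⌋ = $8,822 → take DB $12,071. Book value $68,407.
Year 4: DB = ⌊$68,407 × 150%/10⌋ = $10,261; SL = ⌊$58,507/7⌋ = $8,358 → take DB $10,261. Book value $58,146.
Year 5: DB = ⌊$58,146 × 150%/10⌋ = $8,721; SL = ⌊$48,246/6⌋ = $8,041 → take DB $8,721. Book value $49,425.
Year 6: DB = ⌊$49,425 × 150%/10⌋ = $7,413; SL = ⌊$39,525/5⌋ = $7,905 → take SL $7,905. Book value $41,520.
Year 7: DB = ⌊$41,520 × 150%/10⌋ = $6,228; SL = ⌊$31,620/4⌋ = $7,905 → take SL $7,905. Book value $33,615.
Year 8: DB = ⌊$33,615 × 150%/10⌋ = $5,042; SL = ⌊$23,715/3⌋ = $7,905 → take SL $7,905. Book value $25,710.
Accumulated through year 8 = $111,387 − $25,710 = $85,677.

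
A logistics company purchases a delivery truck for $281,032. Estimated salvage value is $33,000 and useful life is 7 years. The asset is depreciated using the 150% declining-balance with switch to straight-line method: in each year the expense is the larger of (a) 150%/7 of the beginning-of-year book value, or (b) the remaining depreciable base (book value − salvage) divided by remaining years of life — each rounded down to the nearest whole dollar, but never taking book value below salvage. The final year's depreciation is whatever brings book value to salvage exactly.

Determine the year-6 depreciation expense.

$24,702

Depreciable base = $281,032 − $33,000 = $248,032.
Year 1: DB = ⌊$281,032 × 150%/7⌋ = $60,221; SL = ⌊$248,032/7⌋ = $35,433 → take DB $60,221. Book value $220,811.
Year 2: DB = ⌊$220,811 × 150%/7⌋ = $47,316; SL = ⌊$187,811/6⌋ = $31,301 → take DB $47,316. Book value $173,495.
Year 3: DB = ⌊$173,495 × 150%/7⌋ = $37,177; SL = ⌊$140,495/5⌋ = $28,099 → take DB $37,177. Book value $136,318.
Year 4: DB = ⌊$136,318 × 150%/7⌋ = $29,211; SL = ⌊$103,318/4⌋ = $25,829 → take DB $29,211. Book value $107,107.
Year 5: DB = ⌊$107,107 × 150%/7⌋ = $22,951; SL = ⌊$74,107/3⌋ = $24,702 → take SL $24,702. Book value $82,405.
Year 6: DB = ⌊$82,405 × 150%/7⌋ = $17,658; SL = ⌊$49,405/2⌋ = $24,702 → take SL $24,702. Book value $57,703.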